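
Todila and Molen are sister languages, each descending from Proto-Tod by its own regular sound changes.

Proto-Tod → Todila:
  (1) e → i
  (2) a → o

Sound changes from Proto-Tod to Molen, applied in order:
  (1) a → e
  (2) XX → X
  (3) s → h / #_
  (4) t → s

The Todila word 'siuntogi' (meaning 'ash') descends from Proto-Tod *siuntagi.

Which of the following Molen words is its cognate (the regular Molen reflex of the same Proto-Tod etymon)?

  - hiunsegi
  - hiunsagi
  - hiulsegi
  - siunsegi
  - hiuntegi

hiunsegi

Molen: *siuntagi
  siuntagi → siuntegi   [vowel merger]
  siuntegi (rule 2 does not apply)
  siuntegi → hiuntegi   [debuccalisation]
  hiuntegi → hiunsegi   [unconditioned shift]
  giving Molen hiunsegi.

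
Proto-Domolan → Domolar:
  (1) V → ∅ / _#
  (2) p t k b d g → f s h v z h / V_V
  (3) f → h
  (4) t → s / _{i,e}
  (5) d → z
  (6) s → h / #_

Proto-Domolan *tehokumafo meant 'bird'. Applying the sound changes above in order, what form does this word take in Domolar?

Domolar: *tehokumafo > tehokumaf > tehohumaf > tehohumah > sehohumah > hehohumah  (by apocope, intervocalic lenition, unconditioned shift, palatalisation, debuccalisation)

hehohumah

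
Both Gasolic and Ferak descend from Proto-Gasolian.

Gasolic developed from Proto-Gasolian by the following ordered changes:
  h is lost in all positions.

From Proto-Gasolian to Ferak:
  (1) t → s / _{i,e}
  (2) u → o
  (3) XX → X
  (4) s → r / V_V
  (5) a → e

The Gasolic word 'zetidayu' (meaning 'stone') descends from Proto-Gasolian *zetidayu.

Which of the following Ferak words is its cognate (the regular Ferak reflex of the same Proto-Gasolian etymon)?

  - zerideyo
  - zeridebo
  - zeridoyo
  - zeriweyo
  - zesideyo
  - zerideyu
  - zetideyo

Ferak: *zetidayu > zesidayu > zesidayo > zeridayo > zerideyo  (by palatalisation, vowel merger, rhotacism, vowel merger)
The other candidates each miss or misapply at least one Ferak change.

zerideyo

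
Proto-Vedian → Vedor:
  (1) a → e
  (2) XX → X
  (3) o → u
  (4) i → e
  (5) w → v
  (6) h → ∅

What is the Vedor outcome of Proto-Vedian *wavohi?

vevue

Vedor: *wavohi
  wavohi → wevohi   [vowel merger]
  wevohi (rule 2 does not apply)
  wevohi → wevuhi   [vowel merger]
  wevuhi → wevuhe   [vowel merger]
  wevuhe → vevuhe   [unconditioned shift]
  vevuhe → vevue   [h-loss]
  giving Vedor vevue.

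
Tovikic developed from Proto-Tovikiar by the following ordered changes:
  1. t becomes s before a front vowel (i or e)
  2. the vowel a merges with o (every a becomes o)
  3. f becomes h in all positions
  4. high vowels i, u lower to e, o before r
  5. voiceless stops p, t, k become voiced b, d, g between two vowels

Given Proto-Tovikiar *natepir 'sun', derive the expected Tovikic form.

noseber

Tovikic: *natepir > nasepir > nosepir > noseper > noseber  (by palatalisation, vowel merger, pre-rhotic lowering, intervocalic voicing)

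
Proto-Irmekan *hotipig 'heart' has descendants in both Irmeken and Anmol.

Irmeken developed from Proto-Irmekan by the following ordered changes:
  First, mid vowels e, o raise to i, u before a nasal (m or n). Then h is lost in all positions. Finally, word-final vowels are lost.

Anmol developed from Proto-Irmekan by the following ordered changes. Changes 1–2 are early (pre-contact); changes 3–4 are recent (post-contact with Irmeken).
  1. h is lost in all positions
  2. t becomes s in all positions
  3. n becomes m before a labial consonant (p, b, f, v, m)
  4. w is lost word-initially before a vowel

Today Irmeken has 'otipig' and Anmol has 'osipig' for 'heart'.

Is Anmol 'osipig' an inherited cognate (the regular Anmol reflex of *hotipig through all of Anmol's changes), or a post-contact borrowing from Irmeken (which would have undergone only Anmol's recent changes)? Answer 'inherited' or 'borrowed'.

inherited

If inherited, *hotipig would pass through all of Anmol's changes:
Anmol: *hotipig > otipig > osipig  (by h-loss, unconditioned shift)
If borrowed from Irmeken 'otipig' after the early changes, it would undergo only the recent ones:
  rule 3 (nasal place assimilation): no change (otipig)
  rule 4 (glide loss): no change (otipig)
  ⇒ as a loan: otipig
Anmol 'osipig' matches the inherited outcome exactly, so it is an inherited cognate, not a loan.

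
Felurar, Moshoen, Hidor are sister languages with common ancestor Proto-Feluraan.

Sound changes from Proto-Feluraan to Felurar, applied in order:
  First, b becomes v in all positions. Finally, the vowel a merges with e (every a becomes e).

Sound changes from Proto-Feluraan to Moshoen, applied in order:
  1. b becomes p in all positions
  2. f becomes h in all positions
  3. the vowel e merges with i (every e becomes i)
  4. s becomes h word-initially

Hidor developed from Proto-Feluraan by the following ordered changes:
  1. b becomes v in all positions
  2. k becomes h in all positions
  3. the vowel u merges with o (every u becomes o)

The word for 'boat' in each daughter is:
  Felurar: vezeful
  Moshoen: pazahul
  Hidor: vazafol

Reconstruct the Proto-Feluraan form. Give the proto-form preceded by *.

*bazaful

Position 2: Felurar has e, Moshoen has a, Hidor has a. Moshoen preserves a here (none of its changes turn any other segment into a), so the proto-segment is *a.
Position 6: Felurar has u, Moshoen has u, Hidor has o. Felurar preserves u here (none of its changes turn any other segment into u), so the proto-segment is *u.
Position 5: Felurar has f, Moshoen has h, Hidor has f. Felurar preserves f here (none of its changes turn any other segment into f), so the proto-segment is *f.
Verify the candidate proto-form against each daughter:
Felurar: start from *bazaful.
  rule 1 (unconditioned shift): bazaful → vazaful
  rule 2 (vowel merger): vazaful → vezeful
  ⇒ Felurar vezeful
Moshoen: *bazaful > pazaful > pazahul  (by unconditioned shift, unconditioned shift)
Hidor: start from *bazaful.
  rule 1 (unconditioned shift): bazaful → vazaful
  rule 2: no change — vazaful
  rule 3 (vowel merger): vazaful → vazafol
  ⇒ Hidor vazafol
*bazaful is the unique common source.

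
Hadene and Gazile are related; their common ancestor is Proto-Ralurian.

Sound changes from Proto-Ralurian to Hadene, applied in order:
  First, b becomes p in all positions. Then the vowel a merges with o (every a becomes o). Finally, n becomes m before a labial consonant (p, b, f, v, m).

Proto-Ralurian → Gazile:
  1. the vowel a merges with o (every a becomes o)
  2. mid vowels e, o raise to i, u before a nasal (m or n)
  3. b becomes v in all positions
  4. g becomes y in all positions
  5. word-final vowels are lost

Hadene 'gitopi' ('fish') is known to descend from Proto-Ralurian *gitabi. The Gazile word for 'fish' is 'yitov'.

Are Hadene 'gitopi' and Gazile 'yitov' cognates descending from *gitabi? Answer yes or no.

Derive the expected Gazile reflex of *gitabi:
Gazile: start from *gitabi.
  rule 1 (vowel merger): gitabi → gitobi
  rule 2: no change — gitobi
  rule 3 (unconditioned shift): gitobi → gitovi
  rule 4 (unconditioned shift): gitovi → yitovi
  rule 5 (apocope): yitovi → yitov
  ⇒ Gazile yitov
Gazile 'yitov' matches the regular reflex exactly, so the pair is cognate.

yes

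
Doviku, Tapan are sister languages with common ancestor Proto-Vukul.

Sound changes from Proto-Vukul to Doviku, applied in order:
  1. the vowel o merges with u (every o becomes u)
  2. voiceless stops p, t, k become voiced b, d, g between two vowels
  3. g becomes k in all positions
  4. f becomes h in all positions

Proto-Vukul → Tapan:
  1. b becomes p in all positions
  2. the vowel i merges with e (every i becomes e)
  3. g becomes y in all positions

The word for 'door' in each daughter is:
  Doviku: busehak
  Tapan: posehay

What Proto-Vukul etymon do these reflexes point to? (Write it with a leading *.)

Position 2: Doviku has u, Tapan has o. Tapan preserves o here (none of its changes turn any other segment into o), so the proto-segment is *o.
Position 7: Doviku has k, Tapan has y. Taking the neighbouring segments as reconstructed: Doviku k could go back to *k or *g; Tapan y could go back to *g or *y — the one source consistent with every daughter is *g.
Position 1: Doviku has b, Tapan has p. Taking the neighbouring segments as reconstructed: Doviku b can only go back to *b; Tapan p could go back to *p or *b — the one source consistent with every daughter is *b.
Verify the candidate proto-form against each daughter:
Doviku: start from *bosehag.
  rule 1 (vowel merger): bosehag → busehag
  rule 2: no change — busehag
  rule 3 (unconditioned shift): busehag → busehak
  rule 4: no change — busehak
  ⇒ Doviku busehak
Tapan: *bosehag > posehag > posehay  (by unconditioned shift, unconditioned shift)
Only *bosehag yields all of Doviku busehak, Tapan posehay.

*bosehag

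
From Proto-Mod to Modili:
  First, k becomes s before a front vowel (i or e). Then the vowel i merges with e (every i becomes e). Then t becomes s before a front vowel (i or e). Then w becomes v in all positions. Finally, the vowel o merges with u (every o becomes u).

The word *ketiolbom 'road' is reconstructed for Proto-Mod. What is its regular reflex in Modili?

Modili: start from *ketiolbom.
  rule 1 (palatalisation): ketiolbom → setiolbom
  rule 2 (vowel merger): setiolbom → seteolbom
  rule 3 (palatalisation): seteolbom → seseolbom
  rule 4: no change — seseolbom
  rule 5 (vowel merger): seseolbom → seseulbum
  ⇒ Modili seseulbum

seseulbum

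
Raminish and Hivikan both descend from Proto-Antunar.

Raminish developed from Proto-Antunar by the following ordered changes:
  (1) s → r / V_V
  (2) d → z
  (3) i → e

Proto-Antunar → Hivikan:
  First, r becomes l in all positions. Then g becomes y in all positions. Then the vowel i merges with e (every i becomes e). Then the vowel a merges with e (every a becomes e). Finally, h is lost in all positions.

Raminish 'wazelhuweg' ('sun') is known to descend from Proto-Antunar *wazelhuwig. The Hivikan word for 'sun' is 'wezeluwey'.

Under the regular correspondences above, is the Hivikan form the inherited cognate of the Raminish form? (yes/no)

yes

Derive the expected Hivikan reflex of *wazelhuwig:
Hivikan: start from *wazelhuwig.
  rule 1: no change — wazelhuwig
  rule 2 (unconditioned shift): wazelhuwig → wazelhuwiy
  rule 3 (vowel merger): wazelhuwiy → wazelhuwey
  rule 4 (vowel merger): wazelhuwey → wezelhuwey
  rule 5 (h-loss): wezelhuwey → wezeluwey
  ⇒ Hivikan wezeluwey
Hivikan 'wezeluwey' matches the regular reflex exactly, so the pair is cognate.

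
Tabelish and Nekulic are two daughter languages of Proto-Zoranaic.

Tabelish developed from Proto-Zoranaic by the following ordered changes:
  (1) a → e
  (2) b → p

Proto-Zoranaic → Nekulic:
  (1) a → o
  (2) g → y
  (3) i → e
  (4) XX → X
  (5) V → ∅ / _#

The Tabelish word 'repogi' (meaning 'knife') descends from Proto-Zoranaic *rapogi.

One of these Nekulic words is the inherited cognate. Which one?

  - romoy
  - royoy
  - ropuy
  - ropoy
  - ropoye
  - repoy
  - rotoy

ropoy

Nekulic: *rapogi > ropogi > ropoyi > ropoye > ropoy  (by vowel merger, unconditioned shift, vowel merger, apocope)
The other candidates each miss or misapply at least one Nekulic change.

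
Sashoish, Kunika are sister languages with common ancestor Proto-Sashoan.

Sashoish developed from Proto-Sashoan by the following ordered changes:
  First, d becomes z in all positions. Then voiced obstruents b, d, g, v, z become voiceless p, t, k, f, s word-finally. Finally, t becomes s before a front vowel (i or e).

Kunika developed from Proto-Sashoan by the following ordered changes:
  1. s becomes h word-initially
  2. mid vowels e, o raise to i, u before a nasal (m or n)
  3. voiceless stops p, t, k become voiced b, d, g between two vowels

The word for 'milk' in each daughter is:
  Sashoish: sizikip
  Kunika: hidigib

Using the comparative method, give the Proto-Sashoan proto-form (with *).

*sidikib

Position 7: Sashoish has p, Kunika has b. Taking the neighbouring segments as reconstructed: Sashoish p could go back to *p or *b; Kunika b can only go back to *b — the one source consistent with every daughter is *b.
Position 5: Sashoish has k, Kunika has g. Taking the neighbouring segments as reconstructed: Sashoish k can only go back to *k; Kunika g could go back to *k or *g — the one source consistent with every daughter is *k.
Position 1: Sashoish has s, Kunika has h. Taking the neighbouring segments as reconstructed: Sashoish s could go back to *t or *s; Kunika h could go back to *s or *h — the one source consistent with every daughter is *s.
Continuing position by position gives *sidikib; check it forward:
Sashoish: *sidikib
  sidikib → sizikib   [unconditioned shift]
  sizikib → sizikip   [final devoicing]
  sizikip (rule 3 does not apply)
  giving Sashoish sizikip.
Kunika: *sidikib
  sidikib → hidikib   [debuccalisation]
  hidikib (rule 2 does not apply)
  hidikib → hidigib   [intervocalic voicing]
  giving Kunika hidigib.
No other proto-form is consistent with every reflex, so the reconstruction is *sidikib.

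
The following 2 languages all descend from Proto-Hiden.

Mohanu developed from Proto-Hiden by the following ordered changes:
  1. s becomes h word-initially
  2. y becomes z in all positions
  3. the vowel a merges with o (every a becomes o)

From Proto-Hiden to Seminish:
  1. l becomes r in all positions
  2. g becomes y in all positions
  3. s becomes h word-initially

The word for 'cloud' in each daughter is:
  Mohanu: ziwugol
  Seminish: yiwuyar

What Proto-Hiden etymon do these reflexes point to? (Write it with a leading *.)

*yiwugal

Position 1: Mohanu has z, Seminish has y. Taking the neighbouring segments as reconstructed: Mohanu z could go back to *z or *y; Seminish y could go back to *g or *y — the one source consistent with every daughter is *y.
Position 5: Mohanu has g, Seminish has y. Mohanu preserves g here (none of its changes turn any other segment into g), so the proto-segment is *g.
Position 6: Mohanu has o, Seminish has a. Seminish preserves a here (none of its changes turn any other segment into a), so the proto-segment is *a.
This points to *yiwugal. Verify forward in each daughter:
Mohanu: *yiwugal > ziwugal > ziwugol  (by unconditioned shift, vowel merger)
Seminish: *yiwugal
  yiwugal → yiwugar   [unconditioned shift]
  yiwugar → yiwuyar   [unconditioned shift]
  yiwuyar (rule 3 does not apply)
  giving Seminish yiwuyar.
Only *yiwugal yields all of Mohanu ziwugol, Seminish yiwuyar.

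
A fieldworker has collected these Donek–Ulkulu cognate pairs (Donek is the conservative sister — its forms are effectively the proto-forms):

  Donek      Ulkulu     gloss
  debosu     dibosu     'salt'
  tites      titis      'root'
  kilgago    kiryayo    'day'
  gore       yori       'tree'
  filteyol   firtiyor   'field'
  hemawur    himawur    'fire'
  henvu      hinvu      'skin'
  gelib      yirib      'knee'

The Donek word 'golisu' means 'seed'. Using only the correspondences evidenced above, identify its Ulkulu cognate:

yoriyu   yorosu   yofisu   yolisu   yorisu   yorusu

gore ~ yori — Donek g corresponds to Ulkulu y word-initially before a back vowel.
gelib ~ yirib — Donek l corresponds to Ulkulu r between vowels (before a front vowel).
Applying these to Donek 'golisu':
  golisu → yolisu   (g→y word-initially before a back vowel)
  yolisu → yorisu   (l→r between vowels (before a front vowel))
So the Ulkulu cognate is 'yorisu'.

yorisu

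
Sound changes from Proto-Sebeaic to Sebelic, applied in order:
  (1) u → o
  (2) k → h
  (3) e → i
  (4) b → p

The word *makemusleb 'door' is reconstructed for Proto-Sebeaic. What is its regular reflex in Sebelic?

Sebelic: start from *makemusleb.
  rule 1 (vowel merger): makemusleb → makemosleb
  rule 2 (unconditioned shift): makemosleb → mahemosleb
  rule 3 (vowel merger): mahemosleb → mahimoslib
  rule 4 (unconditioned shift): mahimoslib → mahimoslip
  ⇒ Sebelic mahimoslip

mahimoslip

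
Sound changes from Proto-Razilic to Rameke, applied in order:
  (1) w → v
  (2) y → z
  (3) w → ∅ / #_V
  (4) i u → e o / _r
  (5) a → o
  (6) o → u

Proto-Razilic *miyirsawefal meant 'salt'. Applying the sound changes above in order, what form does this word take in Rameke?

Rameke: start from *miyirsawefal.
  rule 1 (unconditioned shift): miyirsawefal → miyirsavefal
  rule 2 (unconditioned shift): miyirsavefal → mizirsavefal
  rule 3: no change — mizirsavefal
  rule 4 (pre-rhotic lowering): mizirsavefal → mizersavefal
  rule 5 (vowel merger): mizersavefal → mizersovefol
  rule 6 (vowel merger): mizersovefol → mizersuveful
  ⇒ Rameke mizersuveful

mizersuveful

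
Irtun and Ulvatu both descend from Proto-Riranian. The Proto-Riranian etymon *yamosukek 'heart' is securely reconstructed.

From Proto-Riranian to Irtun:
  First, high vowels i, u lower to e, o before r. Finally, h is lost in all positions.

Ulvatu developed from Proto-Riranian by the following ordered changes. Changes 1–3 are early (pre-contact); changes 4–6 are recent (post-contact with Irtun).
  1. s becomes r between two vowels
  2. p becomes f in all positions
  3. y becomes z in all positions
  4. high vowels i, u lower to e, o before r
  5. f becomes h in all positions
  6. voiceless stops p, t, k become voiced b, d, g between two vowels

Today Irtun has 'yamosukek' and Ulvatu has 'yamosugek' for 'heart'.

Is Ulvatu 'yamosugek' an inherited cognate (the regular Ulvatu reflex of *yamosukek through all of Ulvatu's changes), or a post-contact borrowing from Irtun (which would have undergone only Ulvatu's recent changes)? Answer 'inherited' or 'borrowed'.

borrowed

If inherited, *yamosukek would pass through all of Ulvatu's changes:
Ulvatu: start from *yamosukek.
  rule 1 (rhotacism): yamosukek → yamorukek
  rule 2: no change — yamorukek
  rule 3 (unconditioned shift): yamorukek → zamorukek
  rule 4: no change — zamorukek
  rule 5: no change — zamorukek
  rule 6 (intervocalic voicing): zamorukek → zamorugek
  ⇒ Ulvatu zamorugek
If borrowed from Irtun 'yamosukek' after the early changes, it would undergo only the recent ones:
  rule 4 (pre-rhotic lowering): no change (yamosukek)
  rule 5 (unconditioned shift): no change (yamosukek)
  rule 6 (intervocalic voicing): yamosukek → yamosugek
  ⇒ as a loan: yamosugek
Ulvatu 'yamosugek' matches the loan outcome 'yamosugek', not the inherited 'zamorugek' — it skipped the early Ulvatu changes, so it was borrowed from Irtun.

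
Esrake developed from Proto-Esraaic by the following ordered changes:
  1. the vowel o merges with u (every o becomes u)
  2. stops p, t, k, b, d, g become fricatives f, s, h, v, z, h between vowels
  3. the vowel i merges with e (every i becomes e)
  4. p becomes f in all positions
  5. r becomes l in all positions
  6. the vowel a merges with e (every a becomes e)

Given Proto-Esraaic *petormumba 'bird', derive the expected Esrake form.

fesulmumbe

Esrake: *petormumba
  petormumba → peturmumba   [vowel merger]
  peturmumba → pesurmumba   [intervocalic lenition]
  pesurmumba (rule 3 does not apply)
  pesurmumba → fesurmumba   [unconditioned shift]
  fesurmumba → fesulmumba   [unconditioned shift]
  fesulmumba → fesulmumbe   [vowel merger]
  giving Esrake fesulmumbe.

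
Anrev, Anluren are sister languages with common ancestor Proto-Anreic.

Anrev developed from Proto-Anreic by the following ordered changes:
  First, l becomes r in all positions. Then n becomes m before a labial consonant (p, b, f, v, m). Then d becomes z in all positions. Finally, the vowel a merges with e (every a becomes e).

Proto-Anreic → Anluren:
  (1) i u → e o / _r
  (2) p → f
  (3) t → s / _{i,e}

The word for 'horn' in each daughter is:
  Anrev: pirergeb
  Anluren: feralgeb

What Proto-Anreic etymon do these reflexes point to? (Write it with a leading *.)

*piralgeb

Position 2: Anrev has i, Anluren has e. Anrev preserves i here (none of its changes turn any other segment into i), so the proto-segment is *i.
Position 5: Anrev has r, Anluren has l. Anluren preserves l here (none of its changes turn any other segment into l), so the proto-segment is *l.
Position 1: Anrev has p, Anluren has f. Anrev preserves p here (none of its changes turn any other segment into p), so the proto-segment is *p.
This points to *piralgeb. Verify forward in each daughter:
Anrev: *piralgeb > pirargeb > pirergeb  (by unconditioned shift, vowel merger)
Anluren: start from *piralgeb.
  rule 1 (pre-rhotic lowering): piralgeb → peralgeb
  rule 2 (unconditioned shift): peralgeb → feralgeb
  rule 3: no change — feralgeb
  ⇒ Anluren feralgeb
*piralgeb is the unique common source.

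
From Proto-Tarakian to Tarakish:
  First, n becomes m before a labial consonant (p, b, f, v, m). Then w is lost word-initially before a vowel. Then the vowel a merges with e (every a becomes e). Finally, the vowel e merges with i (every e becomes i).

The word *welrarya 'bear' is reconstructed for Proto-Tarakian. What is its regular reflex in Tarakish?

ilriryi

Tarakish: *welrarya > elrarya > elrerye > ilriryi  (by glide loss, vowel merger, vowel merger)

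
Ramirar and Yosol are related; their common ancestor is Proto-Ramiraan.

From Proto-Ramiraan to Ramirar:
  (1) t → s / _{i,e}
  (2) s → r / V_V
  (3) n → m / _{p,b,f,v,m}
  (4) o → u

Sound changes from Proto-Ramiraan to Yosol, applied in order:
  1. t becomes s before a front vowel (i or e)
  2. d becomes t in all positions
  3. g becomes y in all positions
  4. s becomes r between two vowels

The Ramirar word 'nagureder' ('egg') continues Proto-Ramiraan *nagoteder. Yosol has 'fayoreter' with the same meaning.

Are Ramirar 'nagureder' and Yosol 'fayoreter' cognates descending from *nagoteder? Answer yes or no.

no

Derive the expected Yosol reflex of *nagoteder:
Yosol: *nagoteder > nagoseder > nagoseter > nayoseter > nayoreter  (by palatalisation, unconditioned shift, unconditioned shift, rhotacism)
The regular Yosol reflex would be 'nayoreter', but the attested form is 'fayoreter'. The correspondence is irregular, so they are not cognates (the Yosol form has a different source).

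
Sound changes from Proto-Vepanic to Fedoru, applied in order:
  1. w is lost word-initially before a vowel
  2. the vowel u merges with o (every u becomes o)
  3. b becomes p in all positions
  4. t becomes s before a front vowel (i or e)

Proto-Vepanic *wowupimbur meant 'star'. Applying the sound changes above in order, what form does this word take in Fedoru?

Fedoru: *wowupimbur
  wowupimbur → owupimbur   [glide loss]
  owupimbur → owopimbor   [vowel merger]
  owopimbor → owopimpor   [unconditioned shift]
  owopimpor (rule 4 does not apply)
  giving Fedoru owopimpor.

owopimpor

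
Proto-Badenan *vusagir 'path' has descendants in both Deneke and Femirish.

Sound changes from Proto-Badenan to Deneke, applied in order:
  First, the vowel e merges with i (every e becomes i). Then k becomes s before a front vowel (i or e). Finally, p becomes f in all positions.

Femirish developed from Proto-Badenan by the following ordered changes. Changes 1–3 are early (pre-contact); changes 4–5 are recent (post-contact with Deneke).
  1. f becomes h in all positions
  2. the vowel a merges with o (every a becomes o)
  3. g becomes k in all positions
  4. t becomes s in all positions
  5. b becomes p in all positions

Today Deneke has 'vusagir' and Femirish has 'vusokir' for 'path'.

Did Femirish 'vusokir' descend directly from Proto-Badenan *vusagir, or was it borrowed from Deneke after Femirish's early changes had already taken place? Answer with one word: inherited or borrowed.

If inherited, *vusagir would pass through all of Femirish's changes:
Femirish: start from *vusagir.
  rule 1: no change — vusagir
  rule 2 (vowel merger): vusagir → vusogir
  rule 3 (unconditioned shift): vusogir → vusokir
  rule 4: no change — vusokir
  rule 5: no change — vusokir
  ⇒ Femirish vusokir
If borrowed from Deneke 'vusagir' after the early changes, it would undergo only the recent ones:
  rule 4 (unconditioned shift): no change (vusagir)
  rule 5 (unconditioned shift): no change (vusagir)
  ⇒ as a loan: vusagir
Femirish 'vusokir' matches the inherited outcome exactly, so it is an inherited cognate, not a loan.

inherited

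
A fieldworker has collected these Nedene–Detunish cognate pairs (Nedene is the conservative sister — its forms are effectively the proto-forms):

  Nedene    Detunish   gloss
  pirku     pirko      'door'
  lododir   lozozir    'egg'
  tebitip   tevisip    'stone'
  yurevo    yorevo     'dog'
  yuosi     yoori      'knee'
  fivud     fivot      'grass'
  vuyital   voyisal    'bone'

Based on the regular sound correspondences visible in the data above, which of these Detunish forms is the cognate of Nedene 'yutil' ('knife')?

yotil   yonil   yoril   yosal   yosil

yosil

fivud ~ fivot, vuyital ~ voyisal — Nedene u corresponds to Detunish o after a consonant, before a consonant other than r, m, n, p, b, f, v.
tebitip ~ tevisip — Nedene t corresponds to Detunish s between vowels (before a front vowel).
Applying these to Nedene 'yutil':
  yutil → yotil   (u→o after a consonant, before a consonant other than r, m, n, p, b, f, v)
  yotil → yosil   (t→s between vowels (before a front vowel))
So the Detunish cognate is 'yosil'.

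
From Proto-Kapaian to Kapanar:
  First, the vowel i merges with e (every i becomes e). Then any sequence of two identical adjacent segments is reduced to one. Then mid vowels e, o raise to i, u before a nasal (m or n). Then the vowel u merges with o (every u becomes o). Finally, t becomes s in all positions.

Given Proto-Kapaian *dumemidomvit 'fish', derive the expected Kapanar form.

Kapanar: start from *dumemidomvit.
  rule 1 (vowel merger): dumemidomvit → dumemedomvet
  rule 2: no change — dumemedomvet
  rule 3 (pre-nasal raising): dumemedomvet → dumimedumvet
  rule 4 (vowel merger): dumimedumvet → domimedomvet
  rule 5 (unconditioned shift): domimedomvet → domimedomves
  ⇒ Kapanar domimedomves

domimedomves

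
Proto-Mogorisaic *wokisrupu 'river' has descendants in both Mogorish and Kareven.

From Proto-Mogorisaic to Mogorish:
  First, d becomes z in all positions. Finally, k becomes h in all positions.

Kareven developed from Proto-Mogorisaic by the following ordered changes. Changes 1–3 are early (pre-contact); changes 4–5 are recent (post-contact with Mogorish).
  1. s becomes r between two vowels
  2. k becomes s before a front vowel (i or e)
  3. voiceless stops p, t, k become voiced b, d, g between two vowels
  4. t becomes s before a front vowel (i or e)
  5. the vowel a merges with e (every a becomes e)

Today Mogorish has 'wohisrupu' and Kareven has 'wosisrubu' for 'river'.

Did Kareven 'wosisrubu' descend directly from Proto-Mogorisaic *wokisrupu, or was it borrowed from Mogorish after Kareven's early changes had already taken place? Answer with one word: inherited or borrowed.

If inherited, *wokisrupu would pass through all of Kareven's changes:
Kareven: start from *wokisrupu.
  rule 1: no change — wokisrupu
  rule 2 (palatalisation): wokisrupu → wosisrupu
  rule 3 (intervocalic voicing): wosisrupu → wosisrubu
  rule 4: no change — wosisrubu
  rule 5: no change — wosisrubu
  ⇒ Kareven wosisrubu
If borrowed from Mogorish 'wohisrupu' after the early changes, it would undergo only the recent ones:
  rule 4 (palatalisation): no change (wohisrupu)
  rule 5 (vowel merger): no change (wohisrupu)
  ⇒ as a loan: wohisrupu
Kareven 'wosisrubu' matches the inherited outcome exactly, so it is an inherited cognate, not a loan.

inherited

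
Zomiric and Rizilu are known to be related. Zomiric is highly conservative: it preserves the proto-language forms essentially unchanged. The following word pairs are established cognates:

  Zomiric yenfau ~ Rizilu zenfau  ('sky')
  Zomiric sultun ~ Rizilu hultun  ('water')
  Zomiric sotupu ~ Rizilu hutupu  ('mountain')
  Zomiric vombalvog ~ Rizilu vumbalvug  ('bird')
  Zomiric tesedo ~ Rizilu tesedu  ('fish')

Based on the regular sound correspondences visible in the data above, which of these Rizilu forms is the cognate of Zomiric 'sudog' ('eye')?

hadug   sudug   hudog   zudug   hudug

sultun ~ hultun — Zomiric s corresponds to Rizilu h word-initially before a back vowel.
sotupu ~ hutupu, vombalvog ~ vumbalvug — Zomiric o corresponds to Rizilu u after a consonant, before a consonant other than r, m, n, p, b, f, v.
Applying these to Zomiric 'sudog':
  sudog → hudog   (s→h word-initially before a back vowel)
  hudog → hudug   (o→u after a consonant, before a consonant other than r, m, n, p, b, f, v)
So the Rizilu cognate is 'hudug'.

hudug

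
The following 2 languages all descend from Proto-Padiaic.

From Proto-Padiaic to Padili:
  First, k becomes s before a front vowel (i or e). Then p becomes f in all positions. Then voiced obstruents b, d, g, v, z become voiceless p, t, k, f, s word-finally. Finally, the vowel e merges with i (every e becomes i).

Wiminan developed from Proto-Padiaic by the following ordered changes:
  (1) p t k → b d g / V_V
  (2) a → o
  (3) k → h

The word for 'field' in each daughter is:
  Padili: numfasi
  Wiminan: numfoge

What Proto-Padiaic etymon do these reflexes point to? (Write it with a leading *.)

Position 6: Padili has s, Wiminan has g. Taking the neighbouring segments as reconstructed: Padili s could go back to *k or *s; Wiminan g could go back to *k or *g — the one source consistent with every daughter is *k.
Position 5: Padili has a, Wiminan has o. Padili preserves a here (none of its changes turn any other segment into a), so the proto-segment is *a.
Position 7: Padili has i, Wiminan has e. Wiminan preserves e here (none of its changes turn any other segment into e), so the proto-segment is *e.
This points to *numfake. Verify forward in each daughter:
Padili: start from *numfake.
  rule 1 (palatalisation): numfake → numfase
  rule 2: no change — numfase
  rule 3: no change — numfase
  rule 4 (vowel merger): numfase → numfasi
  ⇒ Padili numfasi
Wiminan: *numfake
  numfake → numfage   [intervocalic voicing]
  numfage → numfoge   [vowel merger]
  numfoge (rule 3 does not apply)
  giving Wiminan numfoge.
*numfake is the unique common source.

*numfake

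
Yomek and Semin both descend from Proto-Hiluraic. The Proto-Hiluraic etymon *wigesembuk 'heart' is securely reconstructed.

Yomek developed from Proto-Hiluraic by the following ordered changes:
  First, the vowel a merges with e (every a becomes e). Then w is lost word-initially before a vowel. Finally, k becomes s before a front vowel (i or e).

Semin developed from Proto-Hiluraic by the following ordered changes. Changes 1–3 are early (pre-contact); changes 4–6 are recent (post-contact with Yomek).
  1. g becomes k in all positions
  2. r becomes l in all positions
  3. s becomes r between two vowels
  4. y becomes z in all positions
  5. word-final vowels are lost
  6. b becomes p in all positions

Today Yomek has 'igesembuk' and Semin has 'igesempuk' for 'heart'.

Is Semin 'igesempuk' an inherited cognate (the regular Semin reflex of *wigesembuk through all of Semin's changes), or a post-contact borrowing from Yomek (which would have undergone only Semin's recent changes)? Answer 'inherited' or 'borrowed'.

borrowed

If inherited, *wigesembuk would pass through all of Semin's changes:
Semin: *wigesembuk > wikesembuk > wikerembuk > wikerempuk  (by unconditioned shift, rhotacism, unconditioned shift)
If borrowed from Yomek 'igesembuk' after the early changes, it would undergo only the recent ones:
  rule 4 (unconditioned shift): no change (igesembuk)
  rule 5 (apocope): no change (igesembuk)
  rule 6 (unconditioned shift): igesembuk → igesempuk
  ⇒ as a loan: igesempuk
Semin 'igesempuk' matches the loan outcome 'igesempuk', not the inherited 'wikerempuk' — it skipped the early Semin changes, so it was borrowed from Yomek.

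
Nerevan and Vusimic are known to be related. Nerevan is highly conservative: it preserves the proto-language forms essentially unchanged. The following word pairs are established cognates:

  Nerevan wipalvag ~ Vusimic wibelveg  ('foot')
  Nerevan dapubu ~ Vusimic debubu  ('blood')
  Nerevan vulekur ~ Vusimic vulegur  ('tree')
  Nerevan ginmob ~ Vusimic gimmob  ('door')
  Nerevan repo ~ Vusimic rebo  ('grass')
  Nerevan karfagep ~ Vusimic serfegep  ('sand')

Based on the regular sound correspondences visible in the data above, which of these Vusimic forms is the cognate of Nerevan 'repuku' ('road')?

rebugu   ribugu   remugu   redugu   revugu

rebugu

dapubu ~ debubu — Nerevan p corresponds to Vusimic b between vowels (before a back vowel).
vulekur ~ vulegur — Nerevan k corresponds to Vusimic g between vowels (before a back vowel).
Applying these to Nerevan 'repuku':
  repuku → rebuku   (p→b between vowels (before a back vowel))
  rebuku → rebugu   (k→g between vowels (before a back vowel))
So the Vusimic cognate is 'rebugu'.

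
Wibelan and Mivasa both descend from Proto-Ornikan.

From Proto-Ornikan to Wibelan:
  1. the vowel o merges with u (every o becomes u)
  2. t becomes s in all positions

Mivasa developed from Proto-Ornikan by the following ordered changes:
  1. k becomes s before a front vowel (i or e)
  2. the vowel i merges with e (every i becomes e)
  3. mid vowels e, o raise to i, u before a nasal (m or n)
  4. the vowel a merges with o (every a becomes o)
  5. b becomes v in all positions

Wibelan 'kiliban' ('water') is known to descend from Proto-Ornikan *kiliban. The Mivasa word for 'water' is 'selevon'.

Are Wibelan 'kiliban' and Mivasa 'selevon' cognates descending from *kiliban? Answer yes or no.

yes

Derive the expected Mivasa reflex of *kiliban:
Mivasa: *kiliban > siliban > seleban > selebon > selevon  (by palatalisation, vowel merger, vowel merger, unconditioned shift)
Mivasa 'selevon' matches the regular reflex exactly, so the pair is cognate.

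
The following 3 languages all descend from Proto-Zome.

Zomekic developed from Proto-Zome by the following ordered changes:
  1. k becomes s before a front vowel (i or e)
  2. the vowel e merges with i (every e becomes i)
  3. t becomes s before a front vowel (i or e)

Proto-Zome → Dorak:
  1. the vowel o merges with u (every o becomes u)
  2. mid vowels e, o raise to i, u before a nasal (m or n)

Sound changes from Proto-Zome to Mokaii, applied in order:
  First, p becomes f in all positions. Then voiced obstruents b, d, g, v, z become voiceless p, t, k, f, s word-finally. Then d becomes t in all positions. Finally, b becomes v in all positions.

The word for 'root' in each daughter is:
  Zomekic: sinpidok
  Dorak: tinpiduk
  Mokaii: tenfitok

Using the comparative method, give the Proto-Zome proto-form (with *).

Position 7: Zomekic has o, Dorak has u, Mokaii has o. Zomekic preserves o here (none of its changes turn any other segment into o), so the proto-segment is *o.
Position 1: Zomekic has s, Dorak has t, Mokaii has t. Dorak preserves t here (none of its changes turn any other segment into t), so the proto-segment is *t.
Position 4: Zomekic has p, Dorak has p, Mokaii has f. Zomekic preserves p here (none of its changes turn any other segment into p), so the proto-segment is *p.
This points to *tenpidok. Verify forward in each daughter:
Zomekic: *tenpidok
  tenpidok (rule 1 does not apply)
  tenpidok → tinpidok   [vowel merger]
  tinpidok → sinpidok   [palatalisation]
  giving Zomekic sinpidok.
Dorak: *tenpidok
  tenpidok → tenpiduk   [vowel merger]
  tenpiduk → tinpiduk   [pre-nasal raising]
  giving Dorak tinpiduk.
Mokaii: *tenpidok > tenfidok > tenfitok  (by unconditioned shift, unconditioned shift)
No other proto-form is consistent with every reflex, so the reconstruction is *tenpidok.

*tenpidok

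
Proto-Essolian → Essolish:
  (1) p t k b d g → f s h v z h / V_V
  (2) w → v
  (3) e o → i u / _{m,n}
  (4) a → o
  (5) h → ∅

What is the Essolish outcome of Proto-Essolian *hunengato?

uningoso

Essolish: *hunengato > hunengaso > huningaso > huningoso > uningoso  (by intervocalic lenition, pre-nasal raising, vowel merger, h-loss)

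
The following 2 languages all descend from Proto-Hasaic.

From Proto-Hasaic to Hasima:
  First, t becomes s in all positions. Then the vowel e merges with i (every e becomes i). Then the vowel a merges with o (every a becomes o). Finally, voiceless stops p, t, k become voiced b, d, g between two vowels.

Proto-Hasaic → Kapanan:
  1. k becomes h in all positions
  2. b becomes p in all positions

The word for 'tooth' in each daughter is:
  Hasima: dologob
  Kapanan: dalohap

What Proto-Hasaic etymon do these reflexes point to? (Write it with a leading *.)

Position 2: Hasima has o, Kapanan has a. Kapanan preserves a here (none of its changes turn any other segment into a), so the proto-segment is *a.
Position 6: Hasima has o, Kapanan has a. Kapanan preserves a here (none of its changes turn any other segment into a), so the proto-segment is *a.
Position 7: Hasima has b, Kapanan has p. Taking the neighbouring segments as reconstructed: Hasima b can only go back to *b; Kapanan p could go back to *p or *b — the one source consistent with every daughter is *b.
Verify the candidate proto-form against each daughter:
Hasima: *dalokab
  dalokab (rule 1 does not apply)
  dalokab (rule 2 does not apply)
  dalokab → dolokob   [vowel merger]
  dolokob → dologob   [intervocalic voicing]
  giving Hasima dologob.
Kapanan: start from *dalokab.
  rule 1 (unconditioned shift): dalokab → dalohab
  rule 2 (unconditioned shift): dalohab → dalohap
  ⇒ Kapanan dalohap
*dalokab is the unique common source.

*dalokab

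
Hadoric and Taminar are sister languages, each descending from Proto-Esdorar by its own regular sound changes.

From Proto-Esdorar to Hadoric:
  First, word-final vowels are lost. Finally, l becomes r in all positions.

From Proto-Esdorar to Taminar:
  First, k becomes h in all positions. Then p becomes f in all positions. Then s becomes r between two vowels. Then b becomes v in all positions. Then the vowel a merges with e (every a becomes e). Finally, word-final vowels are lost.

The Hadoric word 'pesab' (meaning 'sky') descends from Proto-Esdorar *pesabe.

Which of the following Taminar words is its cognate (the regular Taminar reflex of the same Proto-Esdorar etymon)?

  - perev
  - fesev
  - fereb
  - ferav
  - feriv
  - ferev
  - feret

Taminar: *pesabe
  pesabe (rule 1 does not apply)
  pesabe → fesabe   [unconditioned shift]
  fesabe → ferabe   [rhotacism]
  ferabe → ferave   [unconditioned shift]
  ferave → fereve   [vowel merger]
  fereve → ferev   [apocope]
  giving Taminar ferev.
Only 'ferev' matches the regular Taminar development of *pesabe.

ferev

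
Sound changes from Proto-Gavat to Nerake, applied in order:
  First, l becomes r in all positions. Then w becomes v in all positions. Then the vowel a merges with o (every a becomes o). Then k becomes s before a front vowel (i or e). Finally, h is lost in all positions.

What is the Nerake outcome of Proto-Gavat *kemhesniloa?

semesniroo

Nerake: *kemhesniloa > kemhesniroa > kemhesniroo > semhesniroo > semesniroo  (by unconditioned shift, vowel merger, palatalisation, h-loss)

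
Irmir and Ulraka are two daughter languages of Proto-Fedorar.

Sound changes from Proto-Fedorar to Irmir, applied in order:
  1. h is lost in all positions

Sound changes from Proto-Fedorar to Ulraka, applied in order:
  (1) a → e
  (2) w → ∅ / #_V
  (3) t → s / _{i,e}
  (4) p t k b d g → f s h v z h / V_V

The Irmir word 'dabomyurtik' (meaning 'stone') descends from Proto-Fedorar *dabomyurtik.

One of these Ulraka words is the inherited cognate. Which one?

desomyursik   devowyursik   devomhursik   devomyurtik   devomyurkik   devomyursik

devomyursik

Ulraka: start from *dabomyurtik.
  rule 1 (vowel merger): dabomyurtik → debomyurtik
  rule 2: no change — debomyurtik
  rule 3 (palatalisation): debomyurtik → debomyursik
  rule 4 (intervocalic lenition): debomyursik → devomyursik
  ⇒ Ulraka devomyursik
Among the options, 'devomyursik' alone shows every Ulraka change applied in order.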